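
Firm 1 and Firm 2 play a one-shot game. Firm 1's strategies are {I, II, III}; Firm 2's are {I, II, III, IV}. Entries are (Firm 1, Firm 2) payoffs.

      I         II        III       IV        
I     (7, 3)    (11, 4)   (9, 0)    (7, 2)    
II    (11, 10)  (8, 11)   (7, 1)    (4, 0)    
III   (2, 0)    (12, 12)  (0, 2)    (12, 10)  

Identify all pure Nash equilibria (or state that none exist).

Check mutual best responses: a cell is a NE iff neither player can gain by unilaterally deviating.
Firm 1's best responses — vs I: II (payoff 11); vs II: III (payoff 12); vs III: I (payoff 9); vs IV: III (payoff 12).
Firm 2's best responses — vs I: II (payoff 4); vs II: II (payoff 11); vs III: II (payoff 12).
The only mutual best response is (III, II); neither player gains by switching there.

(III, II)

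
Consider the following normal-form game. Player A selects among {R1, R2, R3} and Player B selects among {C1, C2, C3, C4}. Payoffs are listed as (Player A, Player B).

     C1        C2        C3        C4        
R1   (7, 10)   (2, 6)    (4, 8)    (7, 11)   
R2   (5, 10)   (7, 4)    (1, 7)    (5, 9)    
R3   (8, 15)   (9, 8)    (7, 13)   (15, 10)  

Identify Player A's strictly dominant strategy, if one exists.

Check whether one of Player A's strategies beats all alternatives regardless of what the opponent does.
R3 strictly dominates: vs C1: 8 > each of {7, 5}; vs C2: 9 > each of {2, 7}; vs C3: 7 > each of {4, 1}; vs C4: 15 > each of {7, 5}.

R3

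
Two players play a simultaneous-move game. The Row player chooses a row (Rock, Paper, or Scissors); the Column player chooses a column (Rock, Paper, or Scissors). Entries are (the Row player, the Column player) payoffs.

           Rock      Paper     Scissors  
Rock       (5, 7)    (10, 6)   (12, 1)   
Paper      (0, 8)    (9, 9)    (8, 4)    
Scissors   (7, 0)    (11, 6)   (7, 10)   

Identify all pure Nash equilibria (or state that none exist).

There is no pure-strategy Nash equilibrium

Check mutual best responses: a cell is a NE iff neither player can gain by unilaterally deviating.
The Row player's best responses — vs Rock: Scissors (payoff 7); vs Paper: Scissors (payoff 11); vs Scissors: Rock (payoff 12).
The Column player's best responses — vs Rock: Rock (payoff 7); vs Paper: Paper (payoff 9); vs Scissors: Scissors (payoff 10).
No cell has both players best-responding. For instance, the Row player's best reply to Scissors is Rock, but against Rock the Column player prefers Rock over Scissors.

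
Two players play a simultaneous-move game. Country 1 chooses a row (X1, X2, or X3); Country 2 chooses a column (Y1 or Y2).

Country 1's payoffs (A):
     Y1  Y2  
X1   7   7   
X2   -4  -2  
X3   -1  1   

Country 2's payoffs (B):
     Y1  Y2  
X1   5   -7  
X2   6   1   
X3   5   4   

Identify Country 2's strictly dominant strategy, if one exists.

Y1

Check whether one of Country 2's strategies beats all alternatives regardless of what the opponent does.
Y1 strictly dominates: vs X1: 5 > -7; vs X2: 6 > 1; vs X3: 5 > 4.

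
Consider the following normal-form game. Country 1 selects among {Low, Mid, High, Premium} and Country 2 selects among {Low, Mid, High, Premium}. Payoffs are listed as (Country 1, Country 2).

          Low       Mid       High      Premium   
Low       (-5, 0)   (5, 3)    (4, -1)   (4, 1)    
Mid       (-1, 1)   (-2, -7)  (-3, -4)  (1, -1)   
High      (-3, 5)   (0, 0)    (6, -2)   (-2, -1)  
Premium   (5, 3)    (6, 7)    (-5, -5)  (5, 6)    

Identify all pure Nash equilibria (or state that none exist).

(Premium, Mid)

A profile is a Nash equilibrium when each player is best-responding to the other.
Country 1's best responses — vs Low: Premium (payoff 5); vs Mid: Premium (payoff 6); vs High: High (payoff 6); vs Premium: Premium (payoff 5).
Country 2's best responses — vs Low: Mid (payoff 3); vs Mid: Low (payoff 1); vs High: Low (payoff 5); vs Premium: Mid (payoff 7).
The only mutual best response is (Premium, Mid); neither player gains by switching there.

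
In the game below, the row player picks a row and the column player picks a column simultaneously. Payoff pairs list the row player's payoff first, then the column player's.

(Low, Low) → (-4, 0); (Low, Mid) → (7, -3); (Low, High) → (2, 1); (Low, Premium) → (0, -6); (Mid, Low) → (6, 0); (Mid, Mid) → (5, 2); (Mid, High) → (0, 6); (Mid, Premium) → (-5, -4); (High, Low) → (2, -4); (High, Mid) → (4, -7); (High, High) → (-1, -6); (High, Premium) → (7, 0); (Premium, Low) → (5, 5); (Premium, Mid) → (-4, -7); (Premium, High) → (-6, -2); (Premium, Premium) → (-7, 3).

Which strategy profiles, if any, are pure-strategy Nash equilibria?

Find each player's best response to every opponent strategy; NE are the intersections.
The row player's best responses — vs Low: Mid (payoff 6); vs Mid: Low (payoff 7); vs High: Low (payoff 2); vs Premium: High (payoff 7).
The column player's best responses — vs Low: High (payoff 1); vs Mid: High (payoff 6); vs High: Premium (payoff 0); vs Premium: Low (payoff 5).
Mutual best responses occur at (Low, High) and (High, Premium); at each, neither player gains by switching.

(Low, High) and (High, Premium)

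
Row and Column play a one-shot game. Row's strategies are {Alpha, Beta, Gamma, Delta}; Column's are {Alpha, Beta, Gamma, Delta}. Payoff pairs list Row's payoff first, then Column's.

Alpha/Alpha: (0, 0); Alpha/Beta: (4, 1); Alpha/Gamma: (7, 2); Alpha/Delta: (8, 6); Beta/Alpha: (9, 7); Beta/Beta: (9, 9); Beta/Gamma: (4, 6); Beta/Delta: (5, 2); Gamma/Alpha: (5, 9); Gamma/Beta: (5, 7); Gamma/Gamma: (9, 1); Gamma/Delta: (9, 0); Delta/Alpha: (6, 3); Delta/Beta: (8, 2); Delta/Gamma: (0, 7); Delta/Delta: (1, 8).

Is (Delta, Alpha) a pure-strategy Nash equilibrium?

No

Holding Column at Alpha: Row gets 6 from Delta but could get 9 by switching to Beta. Row has a profitable deviation.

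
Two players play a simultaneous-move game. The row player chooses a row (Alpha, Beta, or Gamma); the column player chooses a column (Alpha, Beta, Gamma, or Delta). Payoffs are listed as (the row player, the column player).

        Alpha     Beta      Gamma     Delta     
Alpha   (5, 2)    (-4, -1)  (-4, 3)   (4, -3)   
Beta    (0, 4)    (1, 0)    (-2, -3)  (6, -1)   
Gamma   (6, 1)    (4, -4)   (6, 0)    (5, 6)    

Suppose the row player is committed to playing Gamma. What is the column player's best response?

With the row player fixed at Gamma, the column player's payoffs are: Alpha → 1, Beta → -4, Gamma → 0, Delta → 6.
The maximum is 6, achieved by Delta.

Delta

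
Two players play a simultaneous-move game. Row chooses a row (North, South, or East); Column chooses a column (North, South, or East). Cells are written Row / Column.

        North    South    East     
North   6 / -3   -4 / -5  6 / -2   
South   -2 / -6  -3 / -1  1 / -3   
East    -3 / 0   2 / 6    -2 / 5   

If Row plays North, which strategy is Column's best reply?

East

With Row fixed at North, Column's payoffs are: North → -3, South → -5, East → -2.
The maximum is -2, achieved by East.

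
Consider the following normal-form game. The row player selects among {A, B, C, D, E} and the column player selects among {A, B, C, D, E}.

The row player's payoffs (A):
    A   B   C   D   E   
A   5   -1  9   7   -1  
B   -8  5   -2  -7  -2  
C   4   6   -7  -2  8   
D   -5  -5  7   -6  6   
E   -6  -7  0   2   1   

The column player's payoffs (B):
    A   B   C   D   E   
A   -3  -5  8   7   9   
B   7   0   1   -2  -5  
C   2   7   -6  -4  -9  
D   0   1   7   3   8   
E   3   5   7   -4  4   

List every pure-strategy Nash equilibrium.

Find each player's best response to every opponent strategy; NE are the intersections.
The row player's best responses — vs A: A (payoff 5); vs B: C (payoff 6); vs C: A (payoff 9); vs D: A (payoff 7); vs E: C (payoff 8).
The column player's best responses — vs A: E (payoff 9); vs B: A (payoff 7); vs C: B (payoff 7); vs D: E (payoff 8); vs E: C (payoff 7).
The only mutual best response is (C, B); neither player gains by switching there.

(C, B)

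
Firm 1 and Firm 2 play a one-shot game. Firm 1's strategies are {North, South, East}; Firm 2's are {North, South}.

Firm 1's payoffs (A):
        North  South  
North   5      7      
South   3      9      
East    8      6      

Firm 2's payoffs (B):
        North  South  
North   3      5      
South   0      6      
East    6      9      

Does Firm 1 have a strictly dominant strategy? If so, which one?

A strategy is strictly dominant if it gives Firm 1 a strictly higher payoff than every other strategy, against every choice by the opponent.
North is not dominant: against North, East gives 8 > 5.
South is not dominant: against North, North gives 5 > 3.
East is not dominant: against South, North gives 7 > 6.
No single strategy is best against every opponent action.

No strictly dominant strategy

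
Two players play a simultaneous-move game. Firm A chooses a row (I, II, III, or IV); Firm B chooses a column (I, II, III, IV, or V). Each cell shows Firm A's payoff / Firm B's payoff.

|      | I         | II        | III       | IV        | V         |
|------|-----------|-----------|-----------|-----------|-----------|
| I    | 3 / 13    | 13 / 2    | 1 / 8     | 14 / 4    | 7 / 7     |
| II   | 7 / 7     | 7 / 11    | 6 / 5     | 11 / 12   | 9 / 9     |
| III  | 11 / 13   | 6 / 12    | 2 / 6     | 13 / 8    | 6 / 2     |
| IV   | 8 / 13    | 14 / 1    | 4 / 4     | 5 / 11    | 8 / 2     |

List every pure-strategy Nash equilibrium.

A profile is a Nash equilibrium when each player is best-responding to the other.
Firm A's best responses — vs I: III (payoff 11); vs II: IV (payoff 14); vs III: II (payoff 6); vs IV: I (payoff 14); vs V: II (payoff 9).
Firm B's best responses — vs I: I (payoff 13); vs II: IV (payoff 12); vs III: I (payoff 13); vs IV: I (payoff 13).
The only mutual best response is (III, I); neither player gains by switching there.

(III, I)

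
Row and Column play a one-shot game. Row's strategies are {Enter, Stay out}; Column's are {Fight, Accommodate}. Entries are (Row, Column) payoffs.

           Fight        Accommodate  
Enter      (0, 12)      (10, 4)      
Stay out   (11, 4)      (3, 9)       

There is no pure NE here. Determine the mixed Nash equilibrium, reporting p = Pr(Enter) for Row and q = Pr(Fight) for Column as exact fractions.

p = 5/13, q = 7/18

Each player's mixing probability is pinned down by making the *other* player indifferent.
Column indifferent between Fight and Accommodate: p·12 + (1−p)·4 = p·4 + (1−p)·9 ⟹ 4 + 8p = 9 + (-5)p ⟹ p = 5/13.
Row indifferent between Enter and Stay out: q·0 + (1−q)·10 = q·11 + (1−q)·3 ⟹ 10 + (-10)q = 3 + 8q ⟹ q = 7/18.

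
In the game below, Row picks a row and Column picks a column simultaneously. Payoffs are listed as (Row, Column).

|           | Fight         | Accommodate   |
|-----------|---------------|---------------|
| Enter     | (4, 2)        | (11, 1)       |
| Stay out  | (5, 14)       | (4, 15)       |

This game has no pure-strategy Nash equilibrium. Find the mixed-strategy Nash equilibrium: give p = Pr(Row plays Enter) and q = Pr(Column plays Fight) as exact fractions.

p = 1/2, q = 7/8

In a mixed NE each player is indifferent between their pure strategies, so the opponent's mix sets the indifference.
Column indifferent between Fight and Accommodate: p·2 + (1−p)·14 = p·1 + (1−p)·15 ⟹ 14 + (-12)p = 15 + (-14)p ⟹ p = 1/2.
Row indifferent between Enter and Stay out: q·4 + (1−q)·11 = q·5 + (1−q)·4 ⟹ 11 + (-7)q = 4 + 1q ⟹ q = 7/8.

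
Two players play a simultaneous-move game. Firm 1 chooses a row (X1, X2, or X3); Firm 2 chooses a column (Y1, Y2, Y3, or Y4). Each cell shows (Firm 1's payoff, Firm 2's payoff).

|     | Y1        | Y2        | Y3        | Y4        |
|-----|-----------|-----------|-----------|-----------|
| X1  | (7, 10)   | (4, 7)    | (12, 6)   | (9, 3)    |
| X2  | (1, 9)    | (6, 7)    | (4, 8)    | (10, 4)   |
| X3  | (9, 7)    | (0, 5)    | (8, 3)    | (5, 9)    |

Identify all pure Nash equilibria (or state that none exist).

Check mutual best responses: a cell is a NE iff neither player can gain by unilaterally deviating.
Firm 1's best responses — vs Y1: X3 (payoff 9); vs Y2: X2 (payoff 6); vs Y3: X1 (payoff 12); vs Y4: X2 (payoff 10).
Firm 2's best responses — vs X1: Y1 (payoff 10); vs X2: Y1 (payoff 9); vs X3: Y4 (payoff 9).
No cell has both players best-responding. For instance, Firm 1's best reply to Y1 is X3, but against X3 Firm 2 prefers Y4 over Y1.

No pure-strategy Nash equilibrium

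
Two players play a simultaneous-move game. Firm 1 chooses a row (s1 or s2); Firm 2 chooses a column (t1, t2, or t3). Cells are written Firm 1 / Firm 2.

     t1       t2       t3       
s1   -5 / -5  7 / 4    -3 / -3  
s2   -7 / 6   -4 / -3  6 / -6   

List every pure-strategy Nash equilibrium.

(s1, t2)

Find each player's best response to every opponent strategy; NE are the intersections.
Firm 1's best responses — vs t1: s1 (payoff -5); vs t2: s1 (payoff 7); vs t3: s2 (payoff 6).
Firm 2's best responses — vs s1: t2 (payoff 4); vs s2: t1 (payoff 6).
The only mutual best response is (s1, t2); neither player gains by switching there.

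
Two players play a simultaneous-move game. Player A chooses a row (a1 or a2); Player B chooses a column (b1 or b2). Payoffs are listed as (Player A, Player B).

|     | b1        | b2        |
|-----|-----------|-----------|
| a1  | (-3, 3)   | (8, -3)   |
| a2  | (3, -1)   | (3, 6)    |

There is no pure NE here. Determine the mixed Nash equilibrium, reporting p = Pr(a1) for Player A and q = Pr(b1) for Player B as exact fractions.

p = 7/13, q = 5/11

Each player's mixing probability is pinned down by making the *other* player indifferent.
Player B indifferent between b1 and b2: p·3 + (1−p)·(-1) = p·(-3) + (1−p)·6 ⟹ (-1) + 4p = 6 + (-9)p ⟹ p = 7/13.
Player A indifferent between a1 and a2: q·(-3) + (1−q)·8 = q·3 + (1−q)·3 ⟹ 8 + (-11)q = 3 + 0q ⟹ q = 5/11.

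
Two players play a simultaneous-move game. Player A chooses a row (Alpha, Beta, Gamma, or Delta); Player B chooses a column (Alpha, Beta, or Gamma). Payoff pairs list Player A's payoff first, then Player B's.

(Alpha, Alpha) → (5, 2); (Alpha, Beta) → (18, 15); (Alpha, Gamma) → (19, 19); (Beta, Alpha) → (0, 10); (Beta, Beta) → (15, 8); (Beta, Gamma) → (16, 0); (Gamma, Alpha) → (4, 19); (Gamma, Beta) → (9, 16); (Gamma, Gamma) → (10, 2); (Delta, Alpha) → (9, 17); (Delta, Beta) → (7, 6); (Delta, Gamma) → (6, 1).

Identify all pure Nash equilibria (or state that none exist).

A profile is a Nash equilibrium when each player is best-responding to the other.
Player A's best responses — vs Alpha: Delta (payoff 9); vs Beta: Alpha (payoff 18); vs Gamma: Alpha (payoff 19).
Player B's best responses — vs Alpha: Gamma (payoff 19); vs Beta: Alpha (payoff 10); vs Gamma: Alpha (payoff 19); vs Delta: Alpha (payoff 17).
Mutual best responses occur at (Alpha, Gamma) and (Delta, Alpha); at each, neither player gains by switching.

(Alpha, Gamma) and (Delta, Alpha)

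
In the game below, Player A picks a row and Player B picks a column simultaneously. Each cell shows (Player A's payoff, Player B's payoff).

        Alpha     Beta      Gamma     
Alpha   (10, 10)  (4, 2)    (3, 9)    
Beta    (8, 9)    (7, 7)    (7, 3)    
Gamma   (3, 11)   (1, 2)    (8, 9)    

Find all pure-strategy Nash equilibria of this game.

(Alpha, Alpha)

A profile is a Nash equilibrium when each player is best-responding to the other.
Player A's best responses — vs Alpha: Alpha (payoff 10); vs Beta: Beta (payoff 7); vs Gamma: Gamma (payoff 8).
Player B's best responses — vs Alpha: Alpha (payoff 10); vs Beta: Alpha (payoff 9); vs Gamma: Alpha (payoff 11).
The only mutual best response is (Alpha, Alpha); neither player gains by switching there.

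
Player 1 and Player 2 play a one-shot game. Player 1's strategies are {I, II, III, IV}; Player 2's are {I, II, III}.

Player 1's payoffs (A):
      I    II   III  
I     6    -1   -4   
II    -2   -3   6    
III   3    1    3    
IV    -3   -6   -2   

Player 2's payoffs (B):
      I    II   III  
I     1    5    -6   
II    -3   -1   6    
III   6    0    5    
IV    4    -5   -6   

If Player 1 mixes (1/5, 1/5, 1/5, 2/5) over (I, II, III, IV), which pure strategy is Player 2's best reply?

I

Player 2's best reply maximizes expected payoff against the mix.
I: (1/5)·1 + (1/5)·(-3) + (1/5)·6 + (2/5)·4 = 12/5
II: (1/5)·5 + (1/5)·(-1) + (1/5)·0 + (2/5)·(-5) = -6/5
III: (1/5)·(-6) + (1/5)·6 + (1/5)·5 + (2/5)·(-6) = -7/5
Highest expected payoff is 12/5, from I.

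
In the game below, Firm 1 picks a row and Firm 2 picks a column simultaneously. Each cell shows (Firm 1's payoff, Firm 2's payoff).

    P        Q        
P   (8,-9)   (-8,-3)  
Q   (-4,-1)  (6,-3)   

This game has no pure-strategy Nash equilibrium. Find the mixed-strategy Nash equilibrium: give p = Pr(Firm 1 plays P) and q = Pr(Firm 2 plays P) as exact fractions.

p = 1/4, q = 7/13

Each player's mixing probability is pinned down by making the *other* player indifferent.
Firm 2 indifferent between P and Q: p·(-9) + (1−p)·(-1) = p·(-3) + (1−p)·(-3) ⟹ (-1) + (-8)p = (-3) + 0p ⟹ p = 1/4.
Firm 1 indifferent between P and Q: q·8 + (1−q)·(-8) = q·(-4) + (1−q)·6 ⟹ (-8) + 16q = 6 + (-10)q ⟹ q = 7/13.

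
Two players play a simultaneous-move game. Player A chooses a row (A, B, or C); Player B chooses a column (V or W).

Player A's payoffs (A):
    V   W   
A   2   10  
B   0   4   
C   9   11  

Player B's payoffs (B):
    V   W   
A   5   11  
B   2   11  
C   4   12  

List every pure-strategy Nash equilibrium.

Find each player's best response to every opponent strategy; NE are the intersections.
Player A's best responses — vs V: C (payoff 9); vs W: C (payoff 11).
Player B's best responses — vs A: W (payoff 11); vs B: W (payoff 11); vs C: W (payoff 12).
The only mutual best response is (C, W); neither player gains by switching there.

(C, W)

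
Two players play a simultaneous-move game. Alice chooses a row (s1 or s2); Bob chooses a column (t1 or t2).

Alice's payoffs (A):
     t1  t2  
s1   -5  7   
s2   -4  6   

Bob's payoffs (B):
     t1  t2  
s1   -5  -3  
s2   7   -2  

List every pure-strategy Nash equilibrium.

(s1, t2) and (s2, t1)

A profile is a Nash equilibrium when each player is best-responding to the other.
Alice's best responses — vs t1: s2 (payoff -4); vs t2: s1 (payoff 7).
Bob's best responses — vs s1: t2 (payoff -3); vs s2: t1 (payoff 7).
Mutual best responses occur at (s1, t2) and (s2, t1); at each, neither player gains by switching.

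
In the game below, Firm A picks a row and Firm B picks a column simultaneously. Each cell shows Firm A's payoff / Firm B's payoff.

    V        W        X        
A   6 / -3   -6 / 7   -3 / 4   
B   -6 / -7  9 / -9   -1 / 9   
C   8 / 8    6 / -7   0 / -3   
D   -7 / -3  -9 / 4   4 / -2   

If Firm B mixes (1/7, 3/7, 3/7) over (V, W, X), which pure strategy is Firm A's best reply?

C

Firm A's best reply maximizes expected payoff against the mix.
A: (1/7)·6 + (3/7)·(-6) + (3/7)·(-3) = -3
B: (1/7)·(-6) + (3/7)·9 + (3/7)·(-1) = 18/7
C: (1/7)·8 + (3/7)·6 + (3/7)·0 = 26/7
D: (1/7)·(-7) + (3/7)·(-9) + (3/7)·4 = -22/7
Highest expected payoff is 26/7, from C.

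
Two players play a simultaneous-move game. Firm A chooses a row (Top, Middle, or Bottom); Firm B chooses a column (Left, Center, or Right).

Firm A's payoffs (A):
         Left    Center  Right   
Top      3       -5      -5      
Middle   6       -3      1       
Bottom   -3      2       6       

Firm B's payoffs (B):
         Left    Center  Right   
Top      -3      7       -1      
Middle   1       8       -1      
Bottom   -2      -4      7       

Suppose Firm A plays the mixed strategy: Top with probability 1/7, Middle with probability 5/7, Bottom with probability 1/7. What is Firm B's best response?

Firm B's best reply maximizes expected payoff against the mix.
Left: (1/7)·(-3) + (5/7)·1 + (1/7)·(-2) = 0
Center: (1/7)·7 + (5/7)·8 + (1/7)·(-4) = 43/7
Right: (1/7)·(-1) + (5/7)·(-1) + (1/7)·7 = 1/7
Highest expected payoff is 43/7, from Center.

Center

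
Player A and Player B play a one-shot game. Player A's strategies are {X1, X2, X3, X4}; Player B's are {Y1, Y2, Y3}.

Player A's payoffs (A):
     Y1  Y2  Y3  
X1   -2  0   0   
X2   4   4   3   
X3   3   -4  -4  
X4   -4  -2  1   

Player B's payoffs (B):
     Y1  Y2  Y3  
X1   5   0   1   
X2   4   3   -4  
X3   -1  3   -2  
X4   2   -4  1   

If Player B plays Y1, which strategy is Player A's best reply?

X2

With Player B fixed at Y1, Player A's payoffs are: X1 → -2, X2 → 4, X3 → 3, X4 → -4.
The maximum is 4, achieved by X2.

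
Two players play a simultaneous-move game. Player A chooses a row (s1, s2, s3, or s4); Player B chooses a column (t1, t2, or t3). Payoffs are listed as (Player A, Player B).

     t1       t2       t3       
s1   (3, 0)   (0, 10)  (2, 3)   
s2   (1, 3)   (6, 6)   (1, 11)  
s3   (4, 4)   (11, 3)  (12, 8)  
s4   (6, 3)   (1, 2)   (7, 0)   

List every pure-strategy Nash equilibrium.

Find each player's best response to every opponent strategy; NE are the intersections.
Player A's best responses — vs t1: s4 (payoff 6); vs t2: s3 (payoff 11); vs t3: s3 (payoff 12).
Player B's best responses — vs s1: t2 (payoff 10); vs s2: t3 (payoff 11); vs s3: t3 (payoff 8); vs s4: t1 (payoff 3).
Mutual best responses occur at (s3, t3) and (s4, t1); at each, neither player gains by switching.

(s3, t3) and (s4, t1)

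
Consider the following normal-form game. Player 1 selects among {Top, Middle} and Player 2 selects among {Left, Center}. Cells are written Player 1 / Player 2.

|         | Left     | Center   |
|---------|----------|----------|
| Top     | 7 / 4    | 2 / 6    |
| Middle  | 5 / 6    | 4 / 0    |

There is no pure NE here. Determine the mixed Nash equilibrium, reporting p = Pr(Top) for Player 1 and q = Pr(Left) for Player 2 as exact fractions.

In a mixed NE each player is indifferent between their pure strategies, so the opponent's mix sets the indifference.
Player 2 indifferent between Left and Center: p·4 + (1−p)·6 = p·6 + (1−p)·0 ⟹ 6 + (-2)p = 0 + 6p ⟹ p = 3/4.
Player 1 indifferent between Top and Middle: q·7 + (1−q)·2 = q·5 + (1−q)·4 ⟹ 2 + 5q = 4 + 1q ⟹ q = 1/2.

p = 3/4, q = 1/2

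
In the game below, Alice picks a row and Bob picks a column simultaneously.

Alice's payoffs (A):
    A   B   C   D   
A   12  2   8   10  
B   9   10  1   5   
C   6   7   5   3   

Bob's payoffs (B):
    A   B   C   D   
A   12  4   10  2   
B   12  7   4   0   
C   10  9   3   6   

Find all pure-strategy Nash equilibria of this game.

Find each player's best response to every opponent strategy; NE are the intersections.
Alice's best responses — vs A: A (payoff 12); vs B: B (payoff 10); vs C: A (payoff 8); vs D: A (payoff 10).
Bob's best responses — vs A: A (payoff 12); vs B: A (payoff 12); vs C: A (payoff 10).
The only mutual best response is (A, A); neither player gains by switching there.

(A, A)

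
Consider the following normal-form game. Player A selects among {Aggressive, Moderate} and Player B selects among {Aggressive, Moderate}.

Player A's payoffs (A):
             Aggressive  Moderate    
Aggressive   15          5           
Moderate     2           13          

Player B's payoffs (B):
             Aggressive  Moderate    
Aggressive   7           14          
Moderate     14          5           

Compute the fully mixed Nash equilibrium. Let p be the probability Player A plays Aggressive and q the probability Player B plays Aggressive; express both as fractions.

Each player's mixing probability is pinned down by making the *other* player indifferent.
Player B indifferent between Aggressive and Moderate: p·7 + (1−p)·14 = p·14 + (1−p)·5 ⟹ 14 + (-7)p = 5 + 9p ⟹ p = 9/16.
Player A indifferent between Aggressive and Moderate: q·15 + (1−q)·5 = q·2 + (1−q)·13 ⟹ 5 + 10q = 13 + (-11)q ⟹ q = 8/21.

p = 9/16, q = 8/21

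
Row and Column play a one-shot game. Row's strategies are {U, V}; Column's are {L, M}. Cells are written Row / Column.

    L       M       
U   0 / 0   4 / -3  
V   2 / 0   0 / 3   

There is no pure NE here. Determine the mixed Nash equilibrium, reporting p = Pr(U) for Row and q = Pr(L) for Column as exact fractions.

In a mixed NE each player is indifferent between their pure strategies, so the opponent's mix sets the indifference.
Column indifferent between L and M: p·0 + (1−p)·0 = p·(-3) + (1−p)·3 ⟹ 0 + 0p = 3 + (-6)p ⟹ p = 1/2.
Row indifferent between U and V: q·0 + (1−q)·4 = q·2 + (1−q)·0 ⟹ 4 + (-4)q = 0 + 2q ⟹ q = 2/3.

p = 1/2, q = 2/3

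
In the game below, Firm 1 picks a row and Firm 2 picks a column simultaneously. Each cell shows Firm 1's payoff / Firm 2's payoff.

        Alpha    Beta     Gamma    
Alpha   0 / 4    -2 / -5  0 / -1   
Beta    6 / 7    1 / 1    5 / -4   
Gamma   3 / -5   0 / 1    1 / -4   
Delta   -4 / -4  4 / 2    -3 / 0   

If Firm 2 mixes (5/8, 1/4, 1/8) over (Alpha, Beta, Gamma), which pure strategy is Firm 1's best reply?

Firm 1's best reply maximizes expected payoff against the mix.
Alpha: (5/8)·0 + (1/4)·(-2) + (1/8)·0 = -1/2
Beta: (5/8)·6 + (1/4)·1 + (1/8)·5 = 37/8
Gamma: (5/8)·3 + (1/4)·0 + (1/8)·1 = 2
Delta: (5/8)·(-4) + (1/4)·4 + (1/8)·(-3) = -15/8
Highest expected payoff is 37/8, from Beta.

Beta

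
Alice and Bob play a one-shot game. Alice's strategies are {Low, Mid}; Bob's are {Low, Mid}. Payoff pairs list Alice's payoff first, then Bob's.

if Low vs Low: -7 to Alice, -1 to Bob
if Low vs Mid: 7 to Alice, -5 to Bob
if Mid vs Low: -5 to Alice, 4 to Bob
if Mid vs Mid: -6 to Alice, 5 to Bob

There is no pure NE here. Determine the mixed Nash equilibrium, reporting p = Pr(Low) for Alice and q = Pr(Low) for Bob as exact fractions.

p = 1/5, q = 13/15

Each player's mixing probability is pinned down by making the *other* player indifferent.
Bob indifferent between Low and Mid: p·(-1) + (1−p)·4 = p·(-5) + (1−p)·5 ⟹ 4 + (-5)p = 5 + (-10)p ⟹ p = 1/5.
Alice indifferent between Low and Mid: q·(-7) + (1−q)·7 = q·(-5) + (1−q)·(-6) ⟹ 7 + (-14)q = (-6) + 1q ⟹ q = 13/15.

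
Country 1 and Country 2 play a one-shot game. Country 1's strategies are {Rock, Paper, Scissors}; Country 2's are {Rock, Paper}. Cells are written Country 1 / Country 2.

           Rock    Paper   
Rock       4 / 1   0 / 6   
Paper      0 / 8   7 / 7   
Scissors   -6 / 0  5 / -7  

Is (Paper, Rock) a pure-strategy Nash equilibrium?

Holding Country 2 at Rock: Country 1 gets 0 from Paper but could get 4 by switching to Rock. Country 1 has a profitable deviation.

No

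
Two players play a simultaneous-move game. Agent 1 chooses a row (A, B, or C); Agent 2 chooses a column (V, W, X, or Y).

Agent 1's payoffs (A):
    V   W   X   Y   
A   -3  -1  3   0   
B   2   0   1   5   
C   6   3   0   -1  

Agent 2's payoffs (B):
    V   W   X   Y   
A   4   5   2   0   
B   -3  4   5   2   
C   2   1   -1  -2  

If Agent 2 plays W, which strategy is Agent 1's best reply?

C

With Agent 2 fixed at W, Agent 1's payoffs are: A → -1, B → 0, C → 3.
The maximum is 3, achieved by C.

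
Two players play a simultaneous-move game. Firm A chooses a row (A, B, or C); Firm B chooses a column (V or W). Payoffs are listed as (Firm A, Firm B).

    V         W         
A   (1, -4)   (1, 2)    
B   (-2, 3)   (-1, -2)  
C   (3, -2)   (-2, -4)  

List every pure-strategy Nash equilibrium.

Find each player's best response to every opponent strategy; NE are the intersections.
Firm A's best responses — vs V: C (payoff 3); vs W: A (payoff 1).
Firm B's best responses — vs A: W (payoff 2); vs B: V (payoff 3); vs C: V (payoff -2).
Mutual best responses occur at (A, W) and (C, V); at each, neither player gains by switching.

(A, W) and (C, V)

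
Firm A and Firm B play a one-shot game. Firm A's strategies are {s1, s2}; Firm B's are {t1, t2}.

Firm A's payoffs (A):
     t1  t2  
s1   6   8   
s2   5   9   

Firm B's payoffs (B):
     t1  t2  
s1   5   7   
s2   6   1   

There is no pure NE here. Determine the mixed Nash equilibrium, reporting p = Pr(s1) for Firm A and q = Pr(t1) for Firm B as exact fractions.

p = 5/7, q = 1/2

Each player's mixing probability is pinned down by making the *other* player indifferent.
Firm B indifferent between t1 and t2: p·5 + (1−p)·6 = p·7 + (1−p)·1 ⟹ 6 + (-1)p = 1 + 6p ⟹ p = 5/7.
Firm A indifferent between s1 and s2: q·6 + (1−q)·8 = q·5 + (1−q)·9 ⟹ 8 + (-2)q = 9 + (-4)q ⟹ q = 1/2.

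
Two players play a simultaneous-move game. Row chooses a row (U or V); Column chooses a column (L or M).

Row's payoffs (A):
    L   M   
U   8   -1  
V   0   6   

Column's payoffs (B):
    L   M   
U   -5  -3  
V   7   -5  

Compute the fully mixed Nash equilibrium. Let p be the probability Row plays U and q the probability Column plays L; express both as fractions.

In a mixed NE each player is indifferent between their pure strategies, so the opponent's mix sets the indifference.
Column indifferent between L and M: p·(-5) + (1−p)·7 = p·(-3) + (1−p)·(-5) ⟹ 7 + (-12)p = (-5) + 2p ⟹ p = 6/7.
Row indifferent between U and V: q·8 + (1−q)·(-1) = q·0 + (1−q)·6 ⟹ (-1) + 9q = 6 + (-6)q ⟹ q = 7/15.

p = 6/7, q = 7/15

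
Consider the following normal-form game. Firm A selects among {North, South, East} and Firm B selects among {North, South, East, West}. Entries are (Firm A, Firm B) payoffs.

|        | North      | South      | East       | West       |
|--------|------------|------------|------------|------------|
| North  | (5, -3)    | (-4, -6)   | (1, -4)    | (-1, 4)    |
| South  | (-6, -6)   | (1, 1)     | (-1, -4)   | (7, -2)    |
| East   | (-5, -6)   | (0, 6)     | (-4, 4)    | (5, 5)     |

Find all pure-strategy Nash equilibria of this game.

(South, South)

A profile is a Nash equilibrium when each player is best-responding to the other.
Firm A's best responses — vs North: North (payoff 5); vs South: South (payoff 1); vs East: North (payoff 1); vs West: South (payoff 7).
Firm B's best responses — vs North: West (payoff 4); vs South: South (payoff 1); vs East: South (payoff 6).
The only mutual best response is (South, South); neither player gains by switching there.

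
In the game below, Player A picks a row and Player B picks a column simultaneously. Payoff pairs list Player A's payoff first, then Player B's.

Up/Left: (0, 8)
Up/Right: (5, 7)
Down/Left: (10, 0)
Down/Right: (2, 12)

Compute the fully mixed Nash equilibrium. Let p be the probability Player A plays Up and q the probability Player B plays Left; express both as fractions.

Each player's mixing probability is pinned down by making the *other* player indifferent.
Player B indifferent between Left and Right: p·8 + (1−p)·0 = p·7 + (1−p)·12 ⟹ 0 + 8p = 12 + (-5)p ⟹ p = 12/13.
Player A indifferent between Up and Down: q·0 + (1−q)·5 = q·10 + (1−q)·2 ⟹ 5 + (-5)q = 2 + 8q ⟹ q = 3/13.

p = 12/13, q = 3/13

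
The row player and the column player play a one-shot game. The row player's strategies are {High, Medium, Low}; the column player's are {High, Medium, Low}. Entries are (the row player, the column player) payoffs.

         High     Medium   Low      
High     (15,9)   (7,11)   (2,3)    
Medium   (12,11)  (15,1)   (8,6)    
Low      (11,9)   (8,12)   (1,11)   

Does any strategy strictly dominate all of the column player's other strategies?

Check whether one of the column player's strategies beats all alternatives regardless of what the opponent does.
High is not dominant: against High, Medium gives 11 > 9.
Medium is not dominant: against Medium, High gives 11 > 1.
Low is not dominant: against High, High gives 9 > 3.
No single strategy is best against every opponent action.

None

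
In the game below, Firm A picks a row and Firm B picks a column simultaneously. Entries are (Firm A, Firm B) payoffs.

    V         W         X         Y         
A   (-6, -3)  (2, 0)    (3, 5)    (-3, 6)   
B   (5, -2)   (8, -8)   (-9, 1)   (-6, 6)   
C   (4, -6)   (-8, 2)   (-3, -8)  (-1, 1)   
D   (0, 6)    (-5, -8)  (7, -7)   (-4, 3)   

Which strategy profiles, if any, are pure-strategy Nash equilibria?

Check mutual best responses: a cell is a NE iff neither player can gain by unilaterally deviating.
Firm A's best responses — vs V: B (payoff 5); vs W: B (payoff 8); vs X: D (payoff 7); vs Y: C (payoff -1).
Firm B's best responses — vs A: Y (payoff 6); vs B: Y (payoff 6); vs C: W (payoff 2); vs D: V (payoff 6).
No cell has both players best-responding. For instance, Firm A's best reply to V is B, but against B Firm B prefers Y over V.

None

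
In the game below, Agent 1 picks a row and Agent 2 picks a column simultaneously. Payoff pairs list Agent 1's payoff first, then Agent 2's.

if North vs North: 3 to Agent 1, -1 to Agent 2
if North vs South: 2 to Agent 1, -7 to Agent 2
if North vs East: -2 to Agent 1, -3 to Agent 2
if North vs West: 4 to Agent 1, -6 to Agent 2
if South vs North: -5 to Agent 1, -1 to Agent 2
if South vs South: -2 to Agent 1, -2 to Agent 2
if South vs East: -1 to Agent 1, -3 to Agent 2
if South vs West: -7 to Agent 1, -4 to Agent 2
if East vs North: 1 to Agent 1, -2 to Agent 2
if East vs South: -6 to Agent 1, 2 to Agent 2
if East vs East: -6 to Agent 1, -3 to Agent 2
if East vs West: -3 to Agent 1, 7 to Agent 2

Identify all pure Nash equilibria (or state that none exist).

(North, North)

Find each player's best response to every opponent strategy; NE are the intersections.
Agent 1's best responses — vs North: North (payoff 3); vs South: North (payoff 2); vs East: South (payoff -1); vs West: North (payoff 4).
Agent 2's best responses — vs North: North (payoff -1); vs South: North (payoff -1); vs East: West (payoff 7).
The only mutual best response is (North, North); neither player gains by switching there.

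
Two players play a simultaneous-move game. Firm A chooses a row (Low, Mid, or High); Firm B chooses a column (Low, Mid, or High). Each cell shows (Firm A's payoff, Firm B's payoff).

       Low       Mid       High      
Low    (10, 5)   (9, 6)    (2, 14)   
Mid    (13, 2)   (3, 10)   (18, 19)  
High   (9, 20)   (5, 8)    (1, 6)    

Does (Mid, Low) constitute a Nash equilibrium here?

No

Holding Firm B at Low: Firm A gets 13 from Mid, versus 10 from Low, 9 from High. No profitable deviation for Firm A.
Holding Firm A at Mid: Firm B gets 2 from Low but could get 19 by switching to High. Firm B has a profitable deviation.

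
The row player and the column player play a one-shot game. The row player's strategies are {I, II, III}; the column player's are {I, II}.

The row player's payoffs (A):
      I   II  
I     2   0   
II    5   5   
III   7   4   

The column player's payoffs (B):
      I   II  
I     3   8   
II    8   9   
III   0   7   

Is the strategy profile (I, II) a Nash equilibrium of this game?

No

Holding the column player at II: the row player gets 0 from I but could get 5 by switching to II. The row player has a profitable deviation.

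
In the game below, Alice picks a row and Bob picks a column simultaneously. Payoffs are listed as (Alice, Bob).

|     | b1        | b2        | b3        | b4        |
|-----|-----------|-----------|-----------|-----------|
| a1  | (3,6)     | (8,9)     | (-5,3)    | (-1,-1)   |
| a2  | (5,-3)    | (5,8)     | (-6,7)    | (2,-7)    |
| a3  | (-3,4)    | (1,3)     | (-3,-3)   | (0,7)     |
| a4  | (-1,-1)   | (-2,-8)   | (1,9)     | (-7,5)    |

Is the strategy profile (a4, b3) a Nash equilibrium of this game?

Holding Bob at b3: Alice gets 1 from a4, versus -5 from a1, -6 from a2, -3 from a3. No profitable deviation for Alice.
Holding Alice at a4: Bob gets 9 from b3, versus -1 from b1, -8 from b2, 5 from b4. No profitable deviation for Bob either.

Yes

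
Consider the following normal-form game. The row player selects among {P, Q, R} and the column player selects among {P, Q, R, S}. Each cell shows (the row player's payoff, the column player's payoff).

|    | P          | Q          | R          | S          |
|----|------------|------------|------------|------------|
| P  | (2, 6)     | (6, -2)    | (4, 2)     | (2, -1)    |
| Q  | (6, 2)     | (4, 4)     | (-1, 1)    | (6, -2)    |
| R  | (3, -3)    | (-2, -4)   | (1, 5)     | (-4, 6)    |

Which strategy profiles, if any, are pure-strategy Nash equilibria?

Check mutual best responses: a cell is a NE iff neither player can gain by unilaterally deviating.
The row player's best responses — vs P: Q (payoff 6); vs Q: P (payoff 6); vs R: P (payoff 4); vs S: Q (payoff 6).
The column player's best responses — vs P: P (payoff 6); vs Q: Q (payoff 4); vs R: S (payoff 6).
No cell has both players best-responding. For instance, the row player's best reply to P is Q, but against Q the column player prefers Q over P.

No pure-strategy Nash equilibrium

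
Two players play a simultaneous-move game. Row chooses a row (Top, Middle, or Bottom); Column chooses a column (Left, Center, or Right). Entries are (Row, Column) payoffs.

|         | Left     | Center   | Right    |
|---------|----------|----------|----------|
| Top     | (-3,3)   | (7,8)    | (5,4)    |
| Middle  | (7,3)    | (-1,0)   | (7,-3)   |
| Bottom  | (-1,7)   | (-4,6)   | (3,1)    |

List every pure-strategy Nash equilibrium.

(Top, Center) and (Middle, Left)

Find each player's best response to every opponent strategy; NE are the intersections.
Row's best responses — vs Left: Middle (payoff 7); vs Center: Top (payoff 7); vs Right: Middle (payoff 7).
Column's best responses — vs Top: Center (payoff 8); vs Middle: Left (payoff 3); vs Bottom: Left (payoff 7).
Mutual best responses occur at (Top, Center) and (Middle, Left); at each, neither player gains by switching.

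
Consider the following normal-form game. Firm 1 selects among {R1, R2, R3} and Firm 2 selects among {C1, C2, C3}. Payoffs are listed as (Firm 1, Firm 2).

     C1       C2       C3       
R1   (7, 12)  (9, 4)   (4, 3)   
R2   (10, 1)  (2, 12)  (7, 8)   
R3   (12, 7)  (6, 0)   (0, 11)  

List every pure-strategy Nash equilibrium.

There is no pure-strategy Nash equilibrium

Check mutual best responses: a cell is a NE iff neither player can gain by unilaterally deviating.
Firm 1's best responses — vs C1: R3 (payoff 12); vs C2: R1 (payoff 9); vs C3: R2 (payoff 7).
Firm 2's best responses — vs R1: C1 (payoff 12); vs R2: C2 (payoff 12); vs R3: C3 (payoff 11).
No cell has both players best-responding. For instance, Firm 1's best reply to C1 is R3, but against R3 Firm 2 prefers C3 over C1.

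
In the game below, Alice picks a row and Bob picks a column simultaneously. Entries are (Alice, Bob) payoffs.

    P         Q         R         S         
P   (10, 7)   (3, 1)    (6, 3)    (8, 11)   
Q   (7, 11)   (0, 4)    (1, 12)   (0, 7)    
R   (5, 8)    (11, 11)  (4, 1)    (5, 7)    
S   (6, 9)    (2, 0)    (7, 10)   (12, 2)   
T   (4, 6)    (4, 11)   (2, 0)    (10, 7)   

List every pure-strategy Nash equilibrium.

(R, Q) and (S, R)

A profile is a Nash equilibrium when each player is best-responding to the other.
Alice's best responses — vs P: P (payoff 10); vs Q: R (payoff 11); vs R: S (payoff 7); vs S: S (payoff 12).
Bob's best responses — vs P: S (payoff 11); vs Q: R (payoff 12); vs R: Q (payoff 11); vs S: R (payoff 10); vs T: Q (payoff 11).
Mutual best responses occur at (R, Q) and (S, R); at each, neither player gains by switching.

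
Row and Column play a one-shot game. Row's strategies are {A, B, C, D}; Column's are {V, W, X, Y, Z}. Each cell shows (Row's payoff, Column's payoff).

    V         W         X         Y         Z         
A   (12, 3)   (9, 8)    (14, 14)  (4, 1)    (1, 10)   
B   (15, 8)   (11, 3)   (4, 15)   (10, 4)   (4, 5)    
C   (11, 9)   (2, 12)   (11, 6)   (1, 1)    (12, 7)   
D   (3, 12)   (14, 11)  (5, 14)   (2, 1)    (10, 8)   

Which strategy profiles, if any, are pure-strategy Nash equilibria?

Check mutual best responses: a cell is a NE iff neither player can gain by unilaterally deviating.
Row's best responses — vs V: B (payoff 15); vs W: D (payoff 14); vs X: A (payoff 14); vs Y: B (payoff 10); vs Z: C (payoff 12).
Column's best responses — vs A: X (payoff 14); vs B: X (payoff 15); vs C: W (payoff 12); vs D: X (payoff 14).
The only mutual best response is (A, X); neither player gains by switching there.

(A, X)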